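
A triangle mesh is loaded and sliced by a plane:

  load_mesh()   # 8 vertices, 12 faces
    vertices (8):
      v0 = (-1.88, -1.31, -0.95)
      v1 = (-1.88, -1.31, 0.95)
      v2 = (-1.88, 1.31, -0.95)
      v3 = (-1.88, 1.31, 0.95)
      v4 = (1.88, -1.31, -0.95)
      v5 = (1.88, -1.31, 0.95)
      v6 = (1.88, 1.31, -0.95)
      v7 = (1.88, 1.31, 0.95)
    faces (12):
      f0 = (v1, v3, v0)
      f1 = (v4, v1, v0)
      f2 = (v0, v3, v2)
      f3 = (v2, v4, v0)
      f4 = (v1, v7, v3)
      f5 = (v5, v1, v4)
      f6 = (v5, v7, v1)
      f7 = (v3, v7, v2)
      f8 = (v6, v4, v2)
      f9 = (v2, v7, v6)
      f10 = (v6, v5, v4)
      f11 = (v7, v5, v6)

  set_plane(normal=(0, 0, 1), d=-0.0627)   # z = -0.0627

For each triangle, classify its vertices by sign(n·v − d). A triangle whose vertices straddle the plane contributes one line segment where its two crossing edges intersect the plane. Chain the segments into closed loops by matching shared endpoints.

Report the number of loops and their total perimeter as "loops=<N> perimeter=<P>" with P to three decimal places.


loops=1 perimeter=12.760

Straddling triangles (8 of 12):
  (v1,v3,v0) [++-] → (-1.88, -0.08646, -0.0627)–(-1.88, -1.31, -0.0627)  len=1.2235
  (v4,v1,v0) [-+-] → (0.12408, -1.31, -0.0627)–(-1.88, -1.31, -0.0627)  len=2.0041
  (v0,v3,v2) [-+-] → (-1.88, -0.08646, -0.0627)–(-1.88, 1.31, -0.0627)  len=1.3965
  (v5,v1,v4) [++-] → (0.12408, -1.31, -0.0627)–(1.88, -1.31, -0.0627)  len=1.7559
  (v3,v7,v2) [++-] → (-0.12408, 1.31, -0.0627)–(-1.88, 1.31, -0.0627)  len=1.7559
  (v2,v7,v6) [-+-] → (-0.12408, 1.31, -0.0627)–(1.88, 1.31, -0.0627)  len=2.0041
  (v6,v5,v4) [-+-] → (1.88, 0.08646, -0.0627)–(1.88, -1.31, -0.0627)  len=1.3965
  (v7,v5,v6) [++-] → (1.88, 0.08646, -0.0627)–(1.88, 1.31, -0.0627)  len=1.2235

Chained into 1 loop(s):
  loop 1: 8 segments, perimeter = 12.7600
Total perimeter = 12.760


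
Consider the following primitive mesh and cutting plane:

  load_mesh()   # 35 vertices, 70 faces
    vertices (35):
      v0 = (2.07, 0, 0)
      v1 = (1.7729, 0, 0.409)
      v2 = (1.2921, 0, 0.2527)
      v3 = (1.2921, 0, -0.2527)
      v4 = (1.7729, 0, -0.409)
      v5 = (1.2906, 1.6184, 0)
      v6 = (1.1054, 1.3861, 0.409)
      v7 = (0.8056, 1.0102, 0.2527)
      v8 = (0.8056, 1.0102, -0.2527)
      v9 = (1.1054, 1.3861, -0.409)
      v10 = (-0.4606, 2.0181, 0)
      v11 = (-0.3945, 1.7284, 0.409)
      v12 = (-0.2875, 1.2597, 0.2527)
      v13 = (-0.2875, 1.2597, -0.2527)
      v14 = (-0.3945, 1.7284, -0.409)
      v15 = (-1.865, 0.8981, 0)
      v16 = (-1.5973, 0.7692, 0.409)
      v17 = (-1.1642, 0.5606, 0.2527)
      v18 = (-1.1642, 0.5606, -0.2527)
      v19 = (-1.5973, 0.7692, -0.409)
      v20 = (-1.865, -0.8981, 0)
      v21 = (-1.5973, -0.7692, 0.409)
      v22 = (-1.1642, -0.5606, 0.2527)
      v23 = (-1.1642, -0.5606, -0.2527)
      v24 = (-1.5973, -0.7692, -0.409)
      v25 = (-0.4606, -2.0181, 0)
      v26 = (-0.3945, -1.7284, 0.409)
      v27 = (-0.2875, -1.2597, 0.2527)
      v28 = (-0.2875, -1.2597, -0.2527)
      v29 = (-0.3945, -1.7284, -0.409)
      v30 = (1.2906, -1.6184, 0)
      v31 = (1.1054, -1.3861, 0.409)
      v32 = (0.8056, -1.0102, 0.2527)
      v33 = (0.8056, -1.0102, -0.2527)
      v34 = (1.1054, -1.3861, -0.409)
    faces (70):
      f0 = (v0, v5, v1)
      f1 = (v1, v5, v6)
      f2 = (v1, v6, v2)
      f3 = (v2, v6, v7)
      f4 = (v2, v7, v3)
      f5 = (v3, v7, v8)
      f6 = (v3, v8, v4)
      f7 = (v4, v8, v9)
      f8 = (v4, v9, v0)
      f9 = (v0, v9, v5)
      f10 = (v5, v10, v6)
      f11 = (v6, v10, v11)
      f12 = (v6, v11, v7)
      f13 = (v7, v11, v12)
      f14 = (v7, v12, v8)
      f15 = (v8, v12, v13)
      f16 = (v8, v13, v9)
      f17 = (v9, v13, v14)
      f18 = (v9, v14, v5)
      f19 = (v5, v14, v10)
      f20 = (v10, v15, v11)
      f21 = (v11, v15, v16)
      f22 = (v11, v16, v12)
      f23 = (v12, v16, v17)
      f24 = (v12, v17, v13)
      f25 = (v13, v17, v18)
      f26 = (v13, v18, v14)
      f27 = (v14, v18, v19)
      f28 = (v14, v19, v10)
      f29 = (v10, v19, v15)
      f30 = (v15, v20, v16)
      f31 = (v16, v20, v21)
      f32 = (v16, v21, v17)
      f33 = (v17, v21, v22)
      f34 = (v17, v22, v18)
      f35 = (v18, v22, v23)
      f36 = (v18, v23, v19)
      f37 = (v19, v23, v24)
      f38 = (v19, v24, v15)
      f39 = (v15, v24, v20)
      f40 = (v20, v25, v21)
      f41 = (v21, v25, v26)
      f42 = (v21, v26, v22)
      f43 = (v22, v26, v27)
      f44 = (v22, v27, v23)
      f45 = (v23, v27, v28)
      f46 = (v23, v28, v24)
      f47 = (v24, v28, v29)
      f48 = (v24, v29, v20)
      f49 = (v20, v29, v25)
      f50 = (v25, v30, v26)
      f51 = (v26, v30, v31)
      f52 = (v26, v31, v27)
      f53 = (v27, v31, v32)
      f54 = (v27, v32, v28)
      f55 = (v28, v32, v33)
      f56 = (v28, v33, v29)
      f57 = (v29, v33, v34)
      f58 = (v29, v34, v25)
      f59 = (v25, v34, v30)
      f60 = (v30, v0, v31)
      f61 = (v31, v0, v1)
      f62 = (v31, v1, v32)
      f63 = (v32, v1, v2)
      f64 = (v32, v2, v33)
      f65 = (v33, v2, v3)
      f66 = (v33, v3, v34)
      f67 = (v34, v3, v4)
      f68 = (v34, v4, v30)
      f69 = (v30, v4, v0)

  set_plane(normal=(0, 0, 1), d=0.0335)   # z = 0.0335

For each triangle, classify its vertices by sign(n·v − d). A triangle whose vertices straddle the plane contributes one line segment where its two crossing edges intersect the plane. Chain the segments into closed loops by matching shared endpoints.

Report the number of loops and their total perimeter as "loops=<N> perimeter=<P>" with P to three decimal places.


Straddling triangles (28 of 70):
  (v0,v5,v1) [--+] → (1.3301, 1.48584, 0.0335)–(2.04567, 0, 0.0335)  len=1.6492
  (v1,v5,v6) [+-+] → (1.3301, 1.48584, 0.0335)–(1.27543, 1.59937, 0.0335)  len=0.1260
  (v2,v7,v3) [++-] → (1.0166, 0.57206, 0.0335)–(1.2921, 0, 0.0335)  len=0.6349
  (v3,v7,v8) [-+-] → (1.0166, 0.57206, 0.0335)–(0.8056, 1.0102, 0.0335)  len=0.4863
  (v5,v10,v6) [--+] → (-0.332333, 1.96633, 0.0335)–(1.27543, 1.59937, 0.0335)  len=1.6491
  (v6,v10,v11) [+-+] → (-0.332333, 1.96633, 0.0335)–(-0.455186, 1.99437, 0.0335)  len=0.1260
  (v7,v12,v8) [++-] → (0.186595, 1.15149, 0.0335)–(0.8056, 1.0102, 0.0335)  len=0.6349
  (v8,v12,v13) [-+-] → (0.186595, 1.15149, 0.0335)–(-0.2875, 1.2597, 0.0335)  len=0.4863
  (v10,v15,v11) [--+] → (-1.74456, 0.966107, 0.0335)–(-0.455186, 1.99437, 0.0335)  len=1.6492
  (v11,v15,v16) [+-+] → (-1.74456, 0.966107, 0.0335)–(-1.84307, 0.887542, 0.0335)  len=0.1260
  (v12,v17,v13) [++-] → (-0.783961, 0.863811, 0.0335)–(-0.2875, 1.2597, 0.0335)  len=0.6350
  (v13,v17,v18) [-+-] → (-0.783961, 0.863811, 0.0335)–(-1.1642, 0.5606, 0.0335)  len=0.4863
  (v15,v20,v16) [--+] → (-1.84307, -0.761536, 0.0335)–(-1.84307, 0.887542, 0.0335)  len=1.6491
  (v16,v20,v21) [+-+] → (-1.84307, -0.761536, 0.0335)–(-1.84307, -0.887542, 0.0335)  len=0.1260
  (v17,v22,v18) [++-] → (-1.1642, -0.0743178, 0.0335)–(-1.1642, 0.5606, 0.0335)  len=0.6349
  (v18,v22,v23) [-+-] → (-1.1642, -0.0743178, 0.0335)–(-1.1642, -0.5606, 0.0335)  len=0.4863
  (v20,v25,v21) [--+] → (-0.553704, -1.91581, 0.0335)–(-1.84307, -0.887542, 0.0335)  len=1.6492
  (v21,v25,v26) [+-+] → (-0.553704, -1.91581, 0.0335)–(-0.455186, -1.99437, 0.0335)  len=0.1260
  (v22,v27,v23) [++-] → (-0.667739, -0.956489, 0.0335)–(-1.1642, -0.5606, 0.0335)  len=0.6350
  (v23,v27,v28) [-+-] → (-0.667739, -0.956489, 0.0335)–(-0.2875, -1.2597, 0.0335)  len=0.4863
  (v25,v30,v26) [--+] → (1.15258, -1.62741, 0.0335)–(-0.455186, -1.99437, 0.0335)  len=1.6491
  (v26,v30,v31) [+-+] → (1.15258, -1.62741, 0.0335)–(1.27543, -1.59937, 0.0335)  len=0.1260
  (v27,v32,v28) [++-] → (0.331505, -1.11841, 0.0335)–(-0.2875, -1.2597, 0.0335)  len=0.6349
  (v28,v32,v33) [-+-] → (0.331505, -1.11841, 0.0335)–(0.8056, -1.0102, 0.0335)  len=0.4863
  (v30,v0,v31) [--+] → (1.99099, -0.113531, 0.0335)–(1.27543, -1.59937, 0.0335)  len=1.6492
  (v31,v0,v1) [+-+] → (1.99099, -0.113531, 0.0335)–(2.04567, 0, 0.0335)  len=0.1260
  (v32,v2,v33) [++-] → (1.0811, -0.43814, 0.0335)–(0.8056, -1.0102, 0.0335)  len=0.6349
  (v33,v2,v3) [-+-] → (1.0811, -0.43814, 0.0335)–(1.2921, 0, 0.0335)  len=0.4863

Chained into 2 loop(s):
  loop 1: 14 segments, perimeter = 12.4261
  loop 2: 14 segments, perimeter = 7.8487
Total perimeter = 20.275

loops=2 perimeter=20.275


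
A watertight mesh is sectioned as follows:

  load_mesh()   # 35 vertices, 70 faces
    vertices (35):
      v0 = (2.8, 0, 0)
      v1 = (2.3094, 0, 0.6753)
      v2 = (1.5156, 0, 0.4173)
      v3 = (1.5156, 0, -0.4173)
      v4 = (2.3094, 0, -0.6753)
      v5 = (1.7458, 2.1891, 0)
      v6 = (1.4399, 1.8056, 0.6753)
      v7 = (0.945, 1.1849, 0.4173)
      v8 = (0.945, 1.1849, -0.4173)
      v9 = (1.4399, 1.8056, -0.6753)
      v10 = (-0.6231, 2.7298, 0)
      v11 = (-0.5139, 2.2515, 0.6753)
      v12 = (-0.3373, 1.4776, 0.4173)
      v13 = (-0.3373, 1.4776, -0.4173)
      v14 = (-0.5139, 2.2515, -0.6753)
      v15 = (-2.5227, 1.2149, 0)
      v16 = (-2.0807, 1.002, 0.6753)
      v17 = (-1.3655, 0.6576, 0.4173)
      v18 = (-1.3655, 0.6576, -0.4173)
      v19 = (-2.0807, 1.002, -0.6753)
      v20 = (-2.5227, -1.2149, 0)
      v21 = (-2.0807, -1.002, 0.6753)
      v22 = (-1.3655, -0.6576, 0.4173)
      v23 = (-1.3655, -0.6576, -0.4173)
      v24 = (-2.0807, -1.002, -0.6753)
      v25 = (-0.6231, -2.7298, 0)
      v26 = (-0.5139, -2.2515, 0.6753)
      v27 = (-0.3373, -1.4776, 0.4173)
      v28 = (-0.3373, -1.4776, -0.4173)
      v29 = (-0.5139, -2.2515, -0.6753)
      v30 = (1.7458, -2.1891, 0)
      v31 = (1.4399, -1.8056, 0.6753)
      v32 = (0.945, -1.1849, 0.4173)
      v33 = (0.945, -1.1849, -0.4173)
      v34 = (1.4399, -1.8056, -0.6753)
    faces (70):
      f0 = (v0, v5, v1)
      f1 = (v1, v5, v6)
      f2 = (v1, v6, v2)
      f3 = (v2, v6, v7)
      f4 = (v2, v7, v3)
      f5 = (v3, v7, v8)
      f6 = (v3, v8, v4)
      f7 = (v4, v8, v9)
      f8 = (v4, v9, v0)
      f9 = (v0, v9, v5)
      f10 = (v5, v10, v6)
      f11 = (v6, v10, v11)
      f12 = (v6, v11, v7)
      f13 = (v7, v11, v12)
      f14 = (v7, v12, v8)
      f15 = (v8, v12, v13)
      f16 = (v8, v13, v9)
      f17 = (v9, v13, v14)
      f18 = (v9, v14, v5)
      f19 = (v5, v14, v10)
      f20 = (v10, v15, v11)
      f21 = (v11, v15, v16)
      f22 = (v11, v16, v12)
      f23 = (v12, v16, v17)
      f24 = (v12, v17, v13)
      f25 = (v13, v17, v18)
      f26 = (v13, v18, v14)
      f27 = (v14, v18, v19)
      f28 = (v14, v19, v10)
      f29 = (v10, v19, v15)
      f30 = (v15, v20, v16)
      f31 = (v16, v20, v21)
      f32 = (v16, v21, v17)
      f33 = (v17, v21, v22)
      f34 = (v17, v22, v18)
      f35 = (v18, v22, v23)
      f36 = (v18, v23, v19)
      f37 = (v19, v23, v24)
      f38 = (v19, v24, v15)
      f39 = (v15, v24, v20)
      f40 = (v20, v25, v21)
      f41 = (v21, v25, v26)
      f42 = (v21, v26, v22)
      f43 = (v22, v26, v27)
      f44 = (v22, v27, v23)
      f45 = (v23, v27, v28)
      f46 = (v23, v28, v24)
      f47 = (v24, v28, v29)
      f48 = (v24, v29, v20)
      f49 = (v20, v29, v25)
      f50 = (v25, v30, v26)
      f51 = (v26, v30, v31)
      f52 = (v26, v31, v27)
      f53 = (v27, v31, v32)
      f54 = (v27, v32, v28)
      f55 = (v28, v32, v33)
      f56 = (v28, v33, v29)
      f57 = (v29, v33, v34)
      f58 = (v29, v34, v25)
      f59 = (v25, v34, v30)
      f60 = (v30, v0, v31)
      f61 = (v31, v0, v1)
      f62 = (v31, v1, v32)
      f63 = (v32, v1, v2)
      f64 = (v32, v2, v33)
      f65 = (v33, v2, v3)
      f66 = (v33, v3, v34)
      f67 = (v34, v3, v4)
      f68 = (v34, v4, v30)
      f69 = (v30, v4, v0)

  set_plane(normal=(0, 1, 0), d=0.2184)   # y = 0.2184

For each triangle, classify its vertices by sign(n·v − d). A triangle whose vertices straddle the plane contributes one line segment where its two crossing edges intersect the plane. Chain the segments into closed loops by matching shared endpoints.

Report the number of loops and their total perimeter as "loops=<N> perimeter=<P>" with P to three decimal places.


loops=2 perimeter=8.143

Straddling triangles (20 of 70):
  (v0,v5,v1) [-+-] → (2.69483, 0.2184, 0)–(2.25317, 0.2184, 0.607927)  len=0.7514
  (v1,v5,v6) [-++] → (2.25317, 0.2184, 0.607927)–(2.20423, 0.2184, 0.6753)  len=0.0833
  (v1,v6,v2) [-+-] → (2.20423, 0.2184, 0.6753)–(1.50644, 0.2184, 0.448507)  len=0.7337
  (v2,v6,v7) [-++] → (1.50644, 0.2184, 0.448507)–(1.41043, 0.2184, 0.4173)  len=0.1010
  (v2,v7,v3) [-+-] → (1.41043, 0.2184, 0.4173)–(1.41043, 0.2184, -0.263467)  len=0.6808
  (v3,v7,v8) [-++] → (1.41043, 0.2184, -0.263467)–(1.41043, 0.2184, -0.4173)  len=0.1538
  (v3,v8,v4) [-+-] → (1.41043, 0.2184, -0.4173)–(2.05791, 0.2184, -0.627746)  len=0.6808
  (v4,v8,v9) [-++] → (2.05791, 0.2184, -0.627746)–(2.20423, 0.2184, -0.6753)  len=0.1538
  (v4,v9,v0) [-+-] → (2.20423, 0.2184, -0.6753)–(2.63549, 0.2184, -0.0816823)  len=0.7337
  (v0,v9,v5) [-++] → (2.63549, 0.2184, -0.0816823)–(2.69483, 0.2184, 0)  len=0.1010
  (v15,v20,v16) [+-+] → (-2.5227, 0.2184, 0)–(-2.23693, 0.2184, 0.436604)  len=0.5218
  (v16,v20,v21) [+--] → (-2.23693, 0.2184, 0.436604)–(-2.0807, 0.2184, 0.6753)  len=0.2853
  (v16,v21,v17) [+-+] → (-2.0807, 0.2184, 0.6753)–(-1.55477, 0.2184, 0.485578)  len=0.5591
  (v17,v21,v22) [+--] → (-1.55477, 0.2184, 0.485578)–(-1.3655, 0.2184, 0.4173)  len=0.2012
  (v17,v22,v18) [+-+] → (-1.3655, 0.2184, 0.4173)–(-1.3655, 0.2184, -0.138592)  len=0.5559
  (v18,v22,v23) [+--] → (-1.3655, 0.2184, -0.138592)–(-1.3655, 0.2184, -0.4173)  len=0.2787
  (v18,v23,v19) [+-+] → (-1.3655, 0.2184, -0.4173)–(-1.74301, 0.2184, -0.553482)  len=0.4013
  (v19,v23,v24) [+--] → (-1.74301, 0.2184, -0.553482)–(-2.0807, 0.2184, -0.6753)  len=0.3590
  (v19,v24,v15) [+-+] → (-2.0807, 0.2184, -0.6753)–(-2.32402, 0.2184, -0.303548)  len=0.4443
  (v15,v24,v20) [+--] → (-2.32402, 0.2184, -0.303548)–(-2.5227, 0.2184, 0)  len=0.3628

Chained into 2 loop(s):
  loop 1: 10 segments, perimeter = 4.1733
  loop 2: 10 segments, perimeter = 3.9694
Total perimeter = 8.143


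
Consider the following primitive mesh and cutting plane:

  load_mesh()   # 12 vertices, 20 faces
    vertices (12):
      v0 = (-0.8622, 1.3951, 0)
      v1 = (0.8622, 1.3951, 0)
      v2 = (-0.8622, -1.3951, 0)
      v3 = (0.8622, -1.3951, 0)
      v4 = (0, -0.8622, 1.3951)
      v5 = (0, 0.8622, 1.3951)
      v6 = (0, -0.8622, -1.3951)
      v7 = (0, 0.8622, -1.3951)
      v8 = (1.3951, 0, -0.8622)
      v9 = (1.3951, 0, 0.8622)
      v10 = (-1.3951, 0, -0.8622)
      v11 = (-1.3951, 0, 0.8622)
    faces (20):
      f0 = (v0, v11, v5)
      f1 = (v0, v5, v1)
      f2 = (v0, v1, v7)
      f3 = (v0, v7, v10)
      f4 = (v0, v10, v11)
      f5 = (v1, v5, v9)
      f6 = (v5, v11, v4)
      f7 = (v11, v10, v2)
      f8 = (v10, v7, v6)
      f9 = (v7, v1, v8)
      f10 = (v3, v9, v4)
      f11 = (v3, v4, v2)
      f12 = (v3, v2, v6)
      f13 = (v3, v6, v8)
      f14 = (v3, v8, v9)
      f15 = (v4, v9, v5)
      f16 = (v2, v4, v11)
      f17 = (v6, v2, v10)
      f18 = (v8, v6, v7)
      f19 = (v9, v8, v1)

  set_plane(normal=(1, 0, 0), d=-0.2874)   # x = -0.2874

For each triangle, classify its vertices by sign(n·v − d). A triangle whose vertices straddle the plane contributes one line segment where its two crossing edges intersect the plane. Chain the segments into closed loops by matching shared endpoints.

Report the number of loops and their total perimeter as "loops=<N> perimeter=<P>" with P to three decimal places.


Straddling triangles (10 of 20):
  (v0,v11,v5) [--+] → (-0.2874, 0.684581, 1.28532)–(-0.2874, 1.03983, 0.930067)  len=0.5024
  (v0,v5,v1) [-++] → (-0.2874, 1.03983, 0.930067)–(-0.2874, 1.3951, 0)  len=0.9956
  (v0,v1,v7) [-++] → (-0.2874, 1.3951, 0)–(-0.2874, 1.03983, -0.930067)  len=0.9956
  (v0,v7,v10) [-+-] → (-0.2874, 1.03983, -0.930067)–(-0.2874, 0.684581, -1.28532)  len=0.5024
  (v5,v11,v4) [+-+] → (-0.2874, 0.684581, 1.28532)–(-0.2874, -0.684581, 1.28532)  len=1.3692
  (v10,v7,v6) [-++] → (-0.2874, 0.684581, -1.28532)–(-0.2874, -0.684581, -1.28532)  len=1.3692
  (v3,v4,v2) [++-] → (-0.2874, -1.03983, 0.930067)–(-0.2874, -1.3951, 0)  len=0.9956
  (v3,v2,v6) [+-+] → (-0.2874, -1.3951, 0)–(-0.2874, -1.03983, -0.930067)  len=0.9956
  (v2,v4,v11) [-+-] → (-0.2874, -1.03983, 0.930067)–(-0.2874, -0.684581, 1.28532)  len=0.5024
  (v6,v2,v10) [+--] → (-0.2874, -1.03983, -0.930067)–(-0.2874, -0.684581, -1.28532)  len=0.5024

Chained into 1 loop(s):
  loop 1: 10 segments, perimeter = 8.7304
Total perimeter = 8.730

loops=1 perimeter=8.730


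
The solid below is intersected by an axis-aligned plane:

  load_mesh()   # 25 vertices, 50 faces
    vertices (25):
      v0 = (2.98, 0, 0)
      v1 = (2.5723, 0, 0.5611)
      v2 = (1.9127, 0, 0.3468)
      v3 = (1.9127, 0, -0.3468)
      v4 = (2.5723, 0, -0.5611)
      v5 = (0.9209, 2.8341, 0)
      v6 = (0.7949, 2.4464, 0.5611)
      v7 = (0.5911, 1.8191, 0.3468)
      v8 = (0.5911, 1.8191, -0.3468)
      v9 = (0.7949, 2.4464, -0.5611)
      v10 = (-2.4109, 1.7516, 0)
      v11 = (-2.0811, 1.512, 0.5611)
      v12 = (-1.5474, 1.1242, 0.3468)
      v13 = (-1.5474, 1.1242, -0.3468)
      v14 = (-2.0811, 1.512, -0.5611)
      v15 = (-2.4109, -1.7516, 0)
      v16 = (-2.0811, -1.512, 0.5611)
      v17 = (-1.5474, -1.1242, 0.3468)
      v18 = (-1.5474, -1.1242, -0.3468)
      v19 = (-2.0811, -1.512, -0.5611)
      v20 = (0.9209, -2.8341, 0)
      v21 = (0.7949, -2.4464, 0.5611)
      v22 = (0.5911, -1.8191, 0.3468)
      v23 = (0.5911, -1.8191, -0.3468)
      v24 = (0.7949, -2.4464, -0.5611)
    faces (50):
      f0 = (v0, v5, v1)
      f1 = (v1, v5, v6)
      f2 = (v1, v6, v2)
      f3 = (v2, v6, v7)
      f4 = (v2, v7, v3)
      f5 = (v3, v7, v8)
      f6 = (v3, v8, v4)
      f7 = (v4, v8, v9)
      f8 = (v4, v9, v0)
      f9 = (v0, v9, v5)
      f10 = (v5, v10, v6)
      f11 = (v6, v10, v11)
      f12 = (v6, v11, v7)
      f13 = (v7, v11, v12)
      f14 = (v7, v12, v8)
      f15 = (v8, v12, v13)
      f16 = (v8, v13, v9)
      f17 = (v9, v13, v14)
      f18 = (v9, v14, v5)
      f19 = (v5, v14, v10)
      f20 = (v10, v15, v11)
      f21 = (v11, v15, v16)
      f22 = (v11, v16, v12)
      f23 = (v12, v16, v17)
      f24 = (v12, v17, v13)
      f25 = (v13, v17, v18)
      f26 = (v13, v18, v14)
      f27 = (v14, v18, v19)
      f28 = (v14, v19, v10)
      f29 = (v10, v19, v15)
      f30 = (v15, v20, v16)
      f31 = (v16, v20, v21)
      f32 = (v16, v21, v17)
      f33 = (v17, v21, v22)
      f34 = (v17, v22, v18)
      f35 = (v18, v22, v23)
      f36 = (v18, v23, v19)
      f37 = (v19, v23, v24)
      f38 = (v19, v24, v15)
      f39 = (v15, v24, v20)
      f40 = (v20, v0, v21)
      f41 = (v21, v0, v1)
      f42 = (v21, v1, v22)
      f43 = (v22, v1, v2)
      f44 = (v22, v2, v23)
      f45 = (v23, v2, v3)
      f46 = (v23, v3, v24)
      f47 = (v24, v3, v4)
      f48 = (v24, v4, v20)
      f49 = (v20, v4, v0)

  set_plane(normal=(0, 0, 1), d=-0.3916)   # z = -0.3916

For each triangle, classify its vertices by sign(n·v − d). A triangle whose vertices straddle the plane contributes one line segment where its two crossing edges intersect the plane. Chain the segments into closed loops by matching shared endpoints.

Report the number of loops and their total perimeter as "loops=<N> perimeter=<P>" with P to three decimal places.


loops=2 perimeter=27.897

Straddling triangles (20 of 50):
  (v3,v8,v4) [++-] → (1.00528, 1.43881, -0.3916)–(2.05059, 0, -0.3916)  len=1.7784
  (v4,v8,v9) [-+-] → (1.00528, 1.43881, -0.3916)–(0.633705, 1.95024, -0.3916)  len=0.6322
  (v4,v9,v0) [--+] → (1.45499, 1.70738, -0.3916)–(2.69546, 0, -0.3916)  len=2.1104
  (v0,v9,v5) [+-+] → (1.45499, 1.70738, -0.3916)–(0.832963, 2.56352, -0.3916)  len=1.0582
  (v8,v13,v9) [++-] → (-1.05774, 1.40061, -0.3916)–(0.633705, 1.95024, -0.3916)  len=1.7785
  (v9,v13,v14) [-+-] → (-1.05774, 1.40061, -0.3916)–(-1.65897, 1.20527, -0.3916)  len=0.6322
  (v9,v14,v5) [--+] → (-1.17424, 1.91139, -0.3916)–(0.832963, 2.56352, -0.3916)  len=2.1105
  (v5,v14,v10) [+-+] → (-1.17424, 1.91139, -0.3916)–(-2.18073, 1.58438, -0.3916)  len=1.0583
  (v13,v18,v14) [++-] → (-1.65897, -0.573095, -0.3916)–(-1.65897, 1.20527, -0.3916)  len=1.7784
  (v14,v18,v19) [-+-] → (-1.65897, -0.573095, -0.3916)–(-1.65897, -1.20527, -0.3916)  len=0.6322
  (v14,v19,v10) [--+] → (-2.18073, -0.526115, -0.3916)–(-2.18073, 1.58438, -0.3916)  len=2.1105
  (v10,v19,v15) [+-+] → (-2.18073, -0.526115, -0.3916)–(-2.18073, -1.58438, -0.3916)  len=1.0583
  (v18,v23,v19) [++-] → (0.0324693, -1.7549, -0.3916)–(-1.65897, -1.20527, -0.3916)  len=1.7785
  (v19,v23,v24) [-+-] → (0.0324693, -1.7549, -0.3916)–(0.633705, -1.95024, -0.3916)  len=0.6322
  (v19,v24,v15) [--+] → (-0.173525, -2.23651, -0.3916)–(-2.18073, -1.58438, -0.3916)  len=2.1105
  (v15,v24,v20) [+-+] → (-0.173525, -2.23651, -0.3916)–(0.832963, -2.56352, -0.3916)  len=1.0583
  (v23,v3,v24) [++-] → (1.67902, -0.511427, -0.3916)–(0.633705, -1.95024, -0.3916)  len=1.7784
  (v24,v3,v4) [-+-] → (1.67902, -0.511427, -0.3916)–(2.05059, 0, -0.3916)  len=0.6322
  (v24,v4,v20) [--+] → (2.07344, -0.85614, -0.3916)–(0.832963, -2.56352, -0.3916)  len=2.1104
  (v20,v4,v0) [+-+] → (2.07344, -0.85614, -0.3916)–(2.69546, 0, -0.3916)  len=1.0582

Chained into 2 loop(s):
  loop 1: 10 segments, perimeter = 12.0531
  loop 2: 10 segments, perimeter = 15.8436
Total perimeter = 27.897


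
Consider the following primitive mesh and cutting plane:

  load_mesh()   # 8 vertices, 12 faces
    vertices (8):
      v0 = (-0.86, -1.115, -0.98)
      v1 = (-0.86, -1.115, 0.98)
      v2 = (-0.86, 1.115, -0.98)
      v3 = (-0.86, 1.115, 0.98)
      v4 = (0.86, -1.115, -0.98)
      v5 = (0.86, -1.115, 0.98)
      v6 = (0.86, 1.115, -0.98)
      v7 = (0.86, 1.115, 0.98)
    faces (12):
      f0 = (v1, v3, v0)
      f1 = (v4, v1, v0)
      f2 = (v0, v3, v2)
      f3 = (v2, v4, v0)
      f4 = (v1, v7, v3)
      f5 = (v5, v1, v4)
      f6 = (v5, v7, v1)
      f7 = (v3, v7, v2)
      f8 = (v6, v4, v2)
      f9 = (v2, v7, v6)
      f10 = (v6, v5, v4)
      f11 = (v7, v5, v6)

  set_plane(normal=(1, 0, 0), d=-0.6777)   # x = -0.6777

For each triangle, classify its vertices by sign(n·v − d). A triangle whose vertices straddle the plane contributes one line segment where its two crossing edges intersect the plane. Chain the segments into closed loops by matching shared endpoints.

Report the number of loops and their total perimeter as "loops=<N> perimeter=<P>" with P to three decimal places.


Straddling triangles (8 of 12):
  (v4,v1,v0) [+--] → (-0.6777, -1.115, 0.772263)–(-0.6777, -1.115, -0.98)  len=1.7523
  (v2,v4,v0) [-+-] → (-0.6777, 0.878646, -0.98)–(-0.6777, -1.115, -0.98)  len=1.9936
  (v1,v7,v3) [-+-] → (-0.6777, -0.878646, 0.98)–(-0.6777, 1.115, 0.98)  len=1.9936
  (v5,v1,v4) [+-+] → (-0.6777, -1.115, 0.98)–(-0.6777, -1.115, 0.772263)  len=0.2077
  (v5,v7,v1) [++-] → (-0.6777, -0.878646, 0.98)–(-0.6777, -1.115, 0.98)  len=0.2364
  (v3,v7,v2) [-+-] → (-0.6777, 1.115, 0.98)–(-0.6777, 1.115, -0.772263)  len=1.7523
  (v6,v4,v2) [++-] → (-0.6777, 0.878646, -0.98)–(-0.6777, 1.115, -0.98)  len=0.2364
  (v2,v7,v6) [-++] → (-0.6777, 1.115, -0.772263)–(-0.6777, 1.115, -0.98)  len=0.2077

Chained into 1 loop(s):
  loop 1: 8 segments, perimeter = 8.3800
Total perimeter = 8.380

loops=1 perimeter=8.380


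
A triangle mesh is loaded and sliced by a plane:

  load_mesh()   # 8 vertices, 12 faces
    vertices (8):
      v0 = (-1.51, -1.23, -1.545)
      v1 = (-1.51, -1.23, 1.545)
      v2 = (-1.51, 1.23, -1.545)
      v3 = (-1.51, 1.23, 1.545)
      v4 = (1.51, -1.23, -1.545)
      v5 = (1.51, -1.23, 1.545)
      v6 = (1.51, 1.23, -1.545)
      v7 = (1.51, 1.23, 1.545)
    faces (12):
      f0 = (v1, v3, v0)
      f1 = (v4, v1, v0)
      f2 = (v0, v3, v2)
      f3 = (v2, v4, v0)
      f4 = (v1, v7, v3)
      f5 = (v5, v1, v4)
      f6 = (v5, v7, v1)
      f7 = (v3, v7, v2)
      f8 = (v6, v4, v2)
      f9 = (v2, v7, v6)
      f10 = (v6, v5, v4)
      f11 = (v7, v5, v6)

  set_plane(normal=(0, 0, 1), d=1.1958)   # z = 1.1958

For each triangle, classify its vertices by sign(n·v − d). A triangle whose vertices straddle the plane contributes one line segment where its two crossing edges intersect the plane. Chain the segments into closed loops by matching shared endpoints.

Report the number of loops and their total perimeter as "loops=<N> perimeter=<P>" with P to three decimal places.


Straddling triangles (8 of 12):
  (v1,v3,v0) [++-] → (-1.51, 0.951996, 1.1958)–(-1.51, -1.23, 1.1958)  len=2.1820
  (v4,v1,v0) [-+-] → (-1.16871, -1.23, 1.1958)–(-1.51, -1.23, 1.1958)  len=0.3413
  (v0,v3,v2) [-+-] → (-1.51, 0.951996, 1.1958)–(-1.51, 1.23, 1.1958)  len=0.2780
  (v5,v1,v4) [++-] → (-1.16871, -1.23, 1.1958)–(1.51, -1.23, 1.1958)  len=2.6787
  (v3,v7,v2) [++-] → (1.16871, 1.23, 1.1958)–(-1.51, 1.23, 1.1958)  len=2.6787
  (v2,v7,v6) [-+-] → (1.16871, 1.23, 1.1958)–(1.51, 1.23, 1.1958)  len=0.3413
  (v6,v5,v4) [-+-] → (1.51, -0.951996, 1.1958)–(1.51, -1.23, 1.1958)  len=0.2780
  (v7,v5,v6) [++-] → (1.51, -0.951996, 1.1958)–(1.51, 1.23, 1.1958)  len=2.1820

Chained into 1 loop(s):
  loop 1: 8 segments, perimeter = 10.9600
Total perimeter = 10.960

loops=1 perimeter=10.960


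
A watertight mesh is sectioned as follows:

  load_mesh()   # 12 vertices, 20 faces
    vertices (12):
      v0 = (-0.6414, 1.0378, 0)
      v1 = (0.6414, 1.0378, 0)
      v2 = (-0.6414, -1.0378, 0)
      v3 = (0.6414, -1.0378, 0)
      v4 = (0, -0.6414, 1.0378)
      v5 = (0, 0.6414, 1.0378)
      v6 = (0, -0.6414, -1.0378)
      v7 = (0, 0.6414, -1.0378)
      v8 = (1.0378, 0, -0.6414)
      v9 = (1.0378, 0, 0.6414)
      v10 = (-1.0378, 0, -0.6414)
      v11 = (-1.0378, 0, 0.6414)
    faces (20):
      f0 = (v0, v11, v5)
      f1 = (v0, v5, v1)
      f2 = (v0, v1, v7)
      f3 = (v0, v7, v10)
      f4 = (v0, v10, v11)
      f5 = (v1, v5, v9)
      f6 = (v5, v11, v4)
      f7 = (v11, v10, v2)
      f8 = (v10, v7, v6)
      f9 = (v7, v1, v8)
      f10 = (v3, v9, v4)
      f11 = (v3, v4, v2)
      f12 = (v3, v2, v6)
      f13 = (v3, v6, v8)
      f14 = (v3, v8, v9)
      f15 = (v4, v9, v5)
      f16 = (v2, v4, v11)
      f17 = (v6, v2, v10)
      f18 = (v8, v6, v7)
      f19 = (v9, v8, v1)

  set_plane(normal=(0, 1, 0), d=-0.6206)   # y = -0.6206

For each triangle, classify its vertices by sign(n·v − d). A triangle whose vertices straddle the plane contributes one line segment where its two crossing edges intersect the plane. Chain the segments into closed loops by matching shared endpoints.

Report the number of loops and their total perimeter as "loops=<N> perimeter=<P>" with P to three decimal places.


Straddling triangles (10 of 20):
  (v5,v11,v4) [++-] → (-0.0336549, -0.6206, 1.02495)–(0, -0.6206, 1.0378)  len=0.0360
  (v11,v10,v2) [++-] → (-0.800754, -0.6206, -0.257846)–(-0.800754, -0.6206, 0.257846)  len=0.5157
  (v10,v7,v6) [++-] → (0, -0.6206, -1.0378)–(-0.0336549, -0.6206, -1.02495)  len=0.0360
  (v3,v9,v4) [-+-] → (0.800754, -0.6206, 0.257846)–(0.0336549, -0.6206, 1.02495)  len=1.0848
  (v3,v6,v8) [--+] → (0.0336549, -0.6206, -1.02495)–(0.800754, -0.6206, -0.257846)  len=1.0848
  (v3,v8,v9) [-++] → (0.800754, -0.6206, -0.257846)–(0.800754, -0.6206, 0.257846)  len=0.5157
  (v4,v9,v5) [-++] → (0.0336549, -0.6206, 1.02495)–(0, -0.6206, 1.0378)  len=0.0360
  (v2,v4,v11) [--+] → (-0.0336549, -0.6206, 1.02495)–(-0.800754, -0.6206, 0.257846)  len=1.0848
  (v6,v2,v10) [--+] → (-0.800754, -0.6206, -0.257846)–(-0.0336549, -0.6206, -1.02495)  len=1.0848
  (v8,v6,v7) [+-+] → (0.0336549, -0.6206, -1.02495)–(0, -0.6206, -1.0378)  len=0.0360

Chained into 1 loop(s):
  loop 1: 10 segments, perimeter = 5.5149
Total perimeter = 5.515

loops=1 perimeter=5.515


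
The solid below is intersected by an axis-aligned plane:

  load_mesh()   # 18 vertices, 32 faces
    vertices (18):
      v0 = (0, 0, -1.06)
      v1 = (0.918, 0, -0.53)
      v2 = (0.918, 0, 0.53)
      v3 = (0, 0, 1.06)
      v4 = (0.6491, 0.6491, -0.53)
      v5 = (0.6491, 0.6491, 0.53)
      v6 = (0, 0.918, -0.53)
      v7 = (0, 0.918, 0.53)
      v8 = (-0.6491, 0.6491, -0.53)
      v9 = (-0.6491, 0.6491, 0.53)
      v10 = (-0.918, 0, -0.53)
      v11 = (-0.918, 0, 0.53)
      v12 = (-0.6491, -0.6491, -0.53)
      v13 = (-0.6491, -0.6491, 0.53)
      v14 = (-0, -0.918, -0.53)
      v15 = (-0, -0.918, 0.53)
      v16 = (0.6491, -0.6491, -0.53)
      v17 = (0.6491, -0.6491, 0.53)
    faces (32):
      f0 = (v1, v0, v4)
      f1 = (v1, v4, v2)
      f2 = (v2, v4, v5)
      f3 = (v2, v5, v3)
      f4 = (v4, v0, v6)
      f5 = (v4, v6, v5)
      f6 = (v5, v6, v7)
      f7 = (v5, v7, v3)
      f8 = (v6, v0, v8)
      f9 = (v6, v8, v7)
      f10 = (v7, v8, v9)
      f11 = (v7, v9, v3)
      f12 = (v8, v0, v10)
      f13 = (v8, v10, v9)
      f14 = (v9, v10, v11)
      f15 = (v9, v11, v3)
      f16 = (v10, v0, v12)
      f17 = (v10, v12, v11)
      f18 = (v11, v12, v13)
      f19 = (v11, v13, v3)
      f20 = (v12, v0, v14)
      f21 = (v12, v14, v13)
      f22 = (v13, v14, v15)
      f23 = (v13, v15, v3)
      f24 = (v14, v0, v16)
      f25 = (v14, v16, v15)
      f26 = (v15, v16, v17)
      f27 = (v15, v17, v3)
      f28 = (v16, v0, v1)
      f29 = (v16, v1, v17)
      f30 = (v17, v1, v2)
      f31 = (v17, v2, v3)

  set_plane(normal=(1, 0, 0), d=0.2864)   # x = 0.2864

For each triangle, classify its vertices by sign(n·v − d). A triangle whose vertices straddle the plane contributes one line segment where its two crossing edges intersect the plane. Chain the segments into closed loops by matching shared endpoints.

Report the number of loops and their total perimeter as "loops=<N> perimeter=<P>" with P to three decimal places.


loops=1 perimeter=5.667

Straddling triangles (12 of 32):
  (v1,v0,v4) [+-+] → (0.2864, 0, -0.894649)–(0.2864, 0.2864, -0.82615)  len=0.2945
  (v2,v5,v3) [++-] → (0.2864, 0.2864, 0.82615)–(0.2864, 0, 0.894649)  len=0.2945
  (v4,v0,v6) [+--] → (0.2864, 0.2864, -0.82615)–(0.2864, 0.799354, -0.53)  len=0.5923
  (v4,v6,v5) [+-+] → (0.2864, 0.799354, -0.53)–(0.2864, 0.799354, -0.0623001)  len=0.4677
  (v5,v6,v7) [+--] → (0.2864, 0.799354, -0.0623001)–(0.2864, 0.799354, 0.53)  len=0.5923
  (v5,v7,v3) [+--] → (0.2864, 0.799354, 0.53)–(0.2864, 0.2864, 0.82615)  len=0.5923
  (v14,v0,v16) [--+] → (0.2864, -0.2864, -0.82615)–(0.2864, -0.799354, -0.53)  len=0.5923
  (v14,v16,v15) [-+-] → (0.2864, -0.799354, -0.53)–(0.2864, -0.799354, 0.0623001)  len=0.5923
  (v15,v16,v17) [-++] → (0.2864, -0.799354, 0.0623001)–(0.2864, -0.799354, 0.53)  len=0.4677
  (v15,v17,v3) [-+-] → (0.2864, -0.799354, 0.53)–(0.2864, -0.2864, 0.82615)  len=0.5923
  (v16,v0,v1) [+-+] → (0.2864, -0.2864, -0.82615)–(0.2864, 0, -0.894649)  len=0.2945
  (v17,v2,v3) [++-] → (0.2864, 0, 0.894649)–(0.2864, -0.2864, 0.82615)  len=0.2945

Chained into 1 loop(s):
  loop 1: 12 segments, perimeter = 5.6671
Total perimeter = 5.667


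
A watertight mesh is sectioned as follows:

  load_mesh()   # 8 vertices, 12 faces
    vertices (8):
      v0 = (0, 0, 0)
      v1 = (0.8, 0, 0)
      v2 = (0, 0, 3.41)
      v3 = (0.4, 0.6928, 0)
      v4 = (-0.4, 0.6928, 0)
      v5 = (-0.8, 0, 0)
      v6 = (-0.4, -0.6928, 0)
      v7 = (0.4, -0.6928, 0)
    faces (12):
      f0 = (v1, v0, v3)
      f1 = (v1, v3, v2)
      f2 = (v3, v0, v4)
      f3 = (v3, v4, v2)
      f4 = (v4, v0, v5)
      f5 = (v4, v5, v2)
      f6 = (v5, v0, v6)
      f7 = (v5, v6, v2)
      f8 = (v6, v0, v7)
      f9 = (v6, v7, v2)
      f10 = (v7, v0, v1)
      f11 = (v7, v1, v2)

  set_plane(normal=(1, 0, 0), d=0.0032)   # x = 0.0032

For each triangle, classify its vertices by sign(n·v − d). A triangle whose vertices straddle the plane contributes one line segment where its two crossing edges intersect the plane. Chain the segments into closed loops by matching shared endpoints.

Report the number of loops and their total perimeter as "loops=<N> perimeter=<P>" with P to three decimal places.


Straddling triangles (8 of 12):
  (v1,v0,v3) [+-+] → (0.0032, 0, 0)–(0.0032, 0.0055424, 0)  len=0.0055
  (v1,v3,v2) [++-] → (0.0032, 0.0055424, 3.38272)–(0.0032, 0, 3.39636)  len=0.0147
  (v3,v0,v4) [+--] → (0.0032, 0.0055424, 0)–(0.0032, 0.6928, 0)  len=0.6873
  (v3,v4,v2) [+--] → (0.0032, 0.6928, 0)–(0.0032, 0.0055424, 3.38272)  len=3.4518
  (v6,v0,v7) [--+] → (0.0032, -0.0055424, 0)–(0.0032, -0.6928, 0)  len=0.6873
  (v6,v7,v2) [-+-] → (0.0032, -0.6928, 0)–(0.0032, -0.0055424, 3.38272)  len=3.4518
  (v7,v0,v1) [+-+] → (0.0032, -0.0055424, 0)–(0.0032, 0, 0)  len=0.0055
  (v7,v1,v2) [++-] → (0.0032, 0, 3.39636)–(0.0032, -0.0055424, 3.38272)  len=0.0147

Chained into 1 loop(s):
  loop 1: 8 segments, perimeter = 8.3187
Total perimeter = 8.319

loops=1 perimeter=8.319


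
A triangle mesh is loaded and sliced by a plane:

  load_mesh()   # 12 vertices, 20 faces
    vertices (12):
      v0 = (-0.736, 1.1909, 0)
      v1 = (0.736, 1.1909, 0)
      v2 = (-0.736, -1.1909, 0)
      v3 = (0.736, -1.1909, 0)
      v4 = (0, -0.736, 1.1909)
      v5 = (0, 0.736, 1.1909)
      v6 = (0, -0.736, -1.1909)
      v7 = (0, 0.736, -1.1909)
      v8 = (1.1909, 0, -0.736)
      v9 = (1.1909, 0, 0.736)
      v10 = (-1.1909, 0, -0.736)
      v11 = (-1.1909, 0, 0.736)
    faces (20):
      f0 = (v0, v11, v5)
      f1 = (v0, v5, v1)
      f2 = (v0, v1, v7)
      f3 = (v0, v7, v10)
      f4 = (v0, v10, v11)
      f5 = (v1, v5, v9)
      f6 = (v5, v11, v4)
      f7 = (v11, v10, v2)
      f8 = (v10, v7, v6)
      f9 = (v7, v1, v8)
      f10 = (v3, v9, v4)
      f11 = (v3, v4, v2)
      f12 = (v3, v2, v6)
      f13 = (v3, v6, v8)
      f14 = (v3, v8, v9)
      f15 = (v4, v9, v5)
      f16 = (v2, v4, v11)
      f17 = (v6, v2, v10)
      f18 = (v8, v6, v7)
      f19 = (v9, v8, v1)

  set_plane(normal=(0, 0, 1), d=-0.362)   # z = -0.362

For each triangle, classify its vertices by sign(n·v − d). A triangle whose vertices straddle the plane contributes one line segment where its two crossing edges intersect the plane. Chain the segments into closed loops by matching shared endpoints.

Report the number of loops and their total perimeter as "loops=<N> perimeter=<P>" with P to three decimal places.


Straddling triangles (10 of 20):
  (v0,v1,v7) [++-] → (0.512277, 1.05262, -0.362)–(-0.512277, 1.05262, -0.362)  len=1.0246
  (v0,v7,v10) [+--] → (-0.512277, 1.05262, -0.362)–(-0.959742, 0.605158, -0.362)  len=0.6328
  (v0,v10,v11) [+-+] → (-0.959742, 0.605158, -0.362)–(-1.1909, 0, -0.362)  len=0.6478
  (v11,v10,v2) [+-+] → (-1.1909, 0, -0.362)–(-0.959742, -0.605158, -0.362)  len=0.6478
  (v7,v1,v8) [-+-] → (0.512277, 1.05262, -0.362)–(0.959742, 0.605158, -0.362)  len=0.6328
  (v3,v2,v6) [++-] → (-0.512277, -1.05262, -0.362)–(0.512277, -1.05262, -0.362)  len=1.0246
  (v3,v6,v8) [+--] → (0.512277, -1.05262, -0.362)–(0.959742, -0.605158, -0.362)  len=0.6328
  (v3,v8,v9) [+-+] → (0.959742, -0.605158, -0.362)–(1.1909, 0, -0.362)  len=0.6478
  (v6,v2,v10) [-+-] → (-0.512277, -1.05262, -0.362)–(-0.959742, -0.605158, -0.362)  len=0.6328
  (v9,v8,v1) [+-+] → (1.1909, 0, -0.362)–(0.959742, 0.605158, -0.362)  len=0.6478

Chained into 1 loop(s):
  loop 1: 10 segments, perimeter = 7.1716
Total perimeter = 7.172

loops=1 perimeter=7.172


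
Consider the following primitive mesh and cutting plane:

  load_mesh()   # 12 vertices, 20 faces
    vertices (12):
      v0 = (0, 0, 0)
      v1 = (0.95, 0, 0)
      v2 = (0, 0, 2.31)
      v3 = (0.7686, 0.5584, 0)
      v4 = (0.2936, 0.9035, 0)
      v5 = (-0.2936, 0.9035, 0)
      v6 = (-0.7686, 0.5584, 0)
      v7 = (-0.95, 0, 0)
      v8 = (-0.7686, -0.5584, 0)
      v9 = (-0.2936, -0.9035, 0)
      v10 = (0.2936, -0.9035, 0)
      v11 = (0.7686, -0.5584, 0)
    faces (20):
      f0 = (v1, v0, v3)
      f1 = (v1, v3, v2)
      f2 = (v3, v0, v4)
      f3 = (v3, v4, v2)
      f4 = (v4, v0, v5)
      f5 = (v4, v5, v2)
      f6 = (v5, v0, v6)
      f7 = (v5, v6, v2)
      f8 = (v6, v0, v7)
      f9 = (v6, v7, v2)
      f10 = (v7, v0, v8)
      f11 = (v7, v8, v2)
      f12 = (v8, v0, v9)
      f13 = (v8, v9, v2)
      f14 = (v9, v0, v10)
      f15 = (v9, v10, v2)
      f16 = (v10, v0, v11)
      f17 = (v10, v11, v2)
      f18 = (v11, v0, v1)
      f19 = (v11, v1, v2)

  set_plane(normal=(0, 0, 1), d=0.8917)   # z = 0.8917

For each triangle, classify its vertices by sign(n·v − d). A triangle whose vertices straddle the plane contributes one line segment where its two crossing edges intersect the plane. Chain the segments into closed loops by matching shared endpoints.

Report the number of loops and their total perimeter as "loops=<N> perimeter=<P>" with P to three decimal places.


Straddling triangles (10 of 20):
  (v1,v3,v2) [--+] → (0.471907, 0.342848, 0.8917)–(0.583284, 0, 0.8917)  len=0.3605
  (v3,v4,v2) [--+] → (0.180265, 0.554733, 0.8917)–(0.471907, 0.342848, 0.8917)  len=0.3605
  (v4,v5,v2) [--+] → (-0.180265, 0.554733, 0.8917)–(0.180265, 0.554733, 0.8917)  len=0.3605
  (v5,v6,v2) [--+] → (-0.471907, 0.342848, 0.8917)–(-0.180265, 0.554733, 0.8917)  len=0.3605
  (v6,v7,v2) [--+] → (-0.583284, 0, 0.8917)–(-0.471907, 0.342848, 0.8917)  len=0.3605
  (v7,v8,v2) [--+] → (-0.471907, -0.342848, 0.8917)–(-0.583284, 0, 0.8917)  len=0.3605
  (v8,v9,v2) [--+] → (-0.180265, -0.554733, 0.8917)–(-0.471907, -0.342848, 0.8917)  len=0.3605
  (v9,v10,v2) [--+] → (0.180265, -0.554733, 0.8917)–(-0.180265, -0.554733, 0.8917)  len=0.3605
  (v10,v11,v2) [--+] → (0.471907, -0.342848, 0.8917)–(0.180265, -0.554733, 0.8917)  len=0.3605
  (v11,v1,v2) [--+] → (0.583284, 0, 0.8917)–(0.471907, -0.342848, 0.8917)  len=0.3605

Chained into 1 loop(s):
  loop 1: 10 segments, perimeter = 3.6049
Total perimeter = 3.605

loops=1 perimeter=3.605


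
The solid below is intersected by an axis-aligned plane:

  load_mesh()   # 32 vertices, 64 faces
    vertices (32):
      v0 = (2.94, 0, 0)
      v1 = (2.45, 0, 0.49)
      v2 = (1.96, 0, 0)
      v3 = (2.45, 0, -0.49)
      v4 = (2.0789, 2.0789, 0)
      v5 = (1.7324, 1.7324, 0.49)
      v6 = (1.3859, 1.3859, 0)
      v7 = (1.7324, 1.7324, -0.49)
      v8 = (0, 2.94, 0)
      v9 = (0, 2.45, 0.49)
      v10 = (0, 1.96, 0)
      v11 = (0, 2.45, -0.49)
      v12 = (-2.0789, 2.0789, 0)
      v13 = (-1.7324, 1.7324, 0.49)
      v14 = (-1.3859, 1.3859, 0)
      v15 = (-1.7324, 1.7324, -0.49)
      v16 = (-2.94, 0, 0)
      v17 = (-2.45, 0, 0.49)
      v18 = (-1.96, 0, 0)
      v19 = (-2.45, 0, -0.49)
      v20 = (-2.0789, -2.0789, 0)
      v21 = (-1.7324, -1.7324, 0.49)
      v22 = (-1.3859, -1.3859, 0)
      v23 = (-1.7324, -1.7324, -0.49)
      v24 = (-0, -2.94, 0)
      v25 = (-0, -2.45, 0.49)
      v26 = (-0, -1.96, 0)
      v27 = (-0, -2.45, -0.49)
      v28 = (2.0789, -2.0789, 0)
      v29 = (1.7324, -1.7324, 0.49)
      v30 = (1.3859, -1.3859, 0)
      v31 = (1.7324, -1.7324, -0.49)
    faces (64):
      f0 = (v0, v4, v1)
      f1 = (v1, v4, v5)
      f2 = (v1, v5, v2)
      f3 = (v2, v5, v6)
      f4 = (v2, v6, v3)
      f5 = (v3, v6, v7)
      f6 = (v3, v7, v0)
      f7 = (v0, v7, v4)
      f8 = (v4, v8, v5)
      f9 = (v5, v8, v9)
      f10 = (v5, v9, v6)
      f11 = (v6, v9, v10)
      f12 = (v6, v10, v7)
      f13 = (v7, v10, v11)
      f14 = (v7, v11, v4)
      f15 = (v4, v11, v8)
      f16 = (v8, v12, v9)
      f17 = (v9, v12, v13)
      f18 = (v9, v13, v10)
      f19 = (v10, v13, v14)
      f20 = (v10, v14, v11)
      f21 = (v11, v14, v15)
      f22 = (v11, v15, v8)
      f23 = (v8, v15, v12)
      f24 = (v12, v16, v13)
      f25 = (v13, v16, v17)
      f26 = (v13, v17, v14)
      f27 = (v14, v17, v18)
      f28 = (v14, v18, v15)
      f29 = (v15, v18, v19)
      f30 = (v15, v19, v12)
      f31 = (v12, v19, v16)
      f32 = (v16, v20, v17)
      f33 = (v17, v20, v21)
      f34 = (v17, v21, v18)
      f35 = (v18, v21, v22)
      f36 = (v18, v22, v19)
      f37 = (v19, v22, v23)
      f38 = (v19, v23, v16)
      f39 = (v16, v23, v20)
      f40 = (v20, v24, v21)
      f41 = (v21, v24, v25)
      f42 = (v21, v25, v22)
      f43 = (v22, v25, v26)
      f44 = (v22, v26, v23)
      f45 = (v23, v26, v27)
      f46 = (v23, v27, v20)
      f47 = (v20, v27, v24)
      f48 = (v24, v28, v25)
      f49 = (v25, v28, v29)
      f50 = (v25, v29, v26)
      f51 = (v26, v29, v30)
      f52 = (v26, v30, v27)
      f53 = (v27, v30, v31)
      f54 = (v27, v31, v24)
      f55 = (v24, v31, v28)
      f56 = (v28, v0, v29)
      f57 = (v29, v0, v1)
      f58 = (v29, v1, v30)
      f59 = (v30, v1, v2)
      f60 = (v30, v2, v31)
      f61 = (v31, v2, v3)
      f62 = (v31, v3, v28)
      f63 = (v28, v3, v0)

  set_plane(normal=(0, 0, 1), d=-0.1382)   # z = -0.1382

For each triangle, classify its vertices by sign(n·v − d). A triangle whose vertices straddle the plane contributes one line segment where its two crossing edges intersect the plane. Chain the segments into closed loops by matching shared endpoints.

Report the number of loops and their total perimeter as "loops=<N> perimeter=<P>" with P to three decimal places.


loops=2 perimeter=30.002

Straddling triangles (32 of 64):
  (v2,v6,v3) [++-] → (1.68602, 0.99502, -0.1382)–(2.0982, 0, -0.1382)  len=1.0770
  (v3,v6,v7) [-+-] → (1.68602, 0.99502, -0.1382)–(1.48363, 1.48363, -0.1382)  len=0.5289
  (v3,v7,v0) [--+] → (2.59941, 0.488608, -0.1382)–(2.8018, 0, -0.1382)  len=0.5289
  (v0,v7,v4) [+-+] → (2.59941, 0.488608, -0.1382)–(1.98117, 1.98117, -0.1382)  len=1.6155
  (v6,v10,v7) [++-] → (0.488608, 1.89581, -0.1382)–(1.48363, 1.48363, -0.1382)  len=1.0770
  (v7,v10,v11) [-+-] → (0.488608, 1.89581, -0.1382)–(0, 2.0982, -0.1382)  len=0.5289
  (v7,v11,v4) [--+] → (1.49257, 2.18357, -0.1382)–(1.98117, 1.98117, -0.1382)  len=0.5289
  (v4,v11,v8) [+-+] → (1.49257, 2.18357, -0.1382)–(0, 2.8018, -0.1382)  len=1.6155
  (v10,v14,v11) [++-] → (-0.99502, 1.68602, -0.1382)–(0, 2.0982, -0.1382)  len=1.0770
  (v11,v14,v15) [-+-] → (-0.99502, 1.68602, -0.1382)–(-1.48363, 1.48363, -0.1382)  len=0.5289
  (v11,v15,v8) [--+] → (-0.488608, 2.59941, -0.1382)–(0, 2.8018, -0.1382)  len=0.5289
  (v8,v15,v12) [+-+] → (-0.488608, 2.59941, -0.1382)–(-1.98117, 1.98117, -0.1382)  len=1.6155
  (v14,v18,v15) [++-] → (-1.89581, 0.488608, -0.1382)–(-1.48363, 1.48363, -0.1382)  len=1.0770
  (v15,v18,v19) [-+-] → (-1.89581, 0.488608, -0.1382)–(-2.0982, 0, -0.1382)  len=0.5289
  (v15,v19,v12) [--+] → (-2.18357, 1.49257, -0.1382)–(-1.98117, 1.98117, -0.1382)  len=0.5289
  (v12,v19,v16) [+-+] → (-2.18357, 1.49257, -0.1382)–(-2.8018, 0, -0.1382)  len=1.6155
  (v18,v22,v19) [++-] → (-1.68602, -0.99502, -0.1382)–(-2.0982, 0, -0.1382)  len=1.0770
  (v19,v22,v23) [-+-] → (-1.68602, -0.99502, -0.1382)–(-1.48363, -1.48363, -0.1382)  len=0.5289
  (v19,v23,v16) [--+] → (-2.59941, -0.488608, -0.1382)–(-2.8018, 0, -0.1382)  len=0.5289
  (v16,v23,v20) [+-+] → (-2.59941, -0.488608, -0.1382)–(-1.98117, -1.98117, -0.1382)  len=1.6155
  (v22,v26,v23) [++-] → (-0.488608, -1.89581, -0.1382)–(-1.48363, -1.48363, -0.1382)  len=1.0770
  (v23,v26,v27) [-+-] → (-0.488608, -1.89581, -0.1382)–(0, -2.0982, -0.1382)  len=0.5289
  (v23,v27,v20) [--+] → (-1.49257, -2.18357, -0.1382)–(-1.98117, -1.98117, -0.1382)  len=0.5289
  (v20,v27,v24) [+-+] → (-1.49257, -2.18357, -0.1382)–(0, -2.8018, -0.1382)  len=1.6155
  (v26,v30,v27) [++-] → (0.99502, -1.68602, -0.1382)–(0, -2.0982, -0.1382)  len=1.0770
  (v27,v30,v31) [-+-] → (0.99502, -1.68602, -0.1382)–(1.48363, -1.48363, -0.1382)  len=0.5289
  (v27,v31,v24) [--+] → (0.488608, -2.59941, -0.1382)–(0, -2.8018, -0.1382)  len=0.5289
  (v24,v31,v28) [+-+] → (0.488608, -2.59941, -0.1382)–(1.98117, -1.98117, -0.1382)  len=1.6155
  (v30,v2,v31) [++-] → (1.89581, -0.488608, -0.1382)–(1.48363, -1.48363, -0.1382)  len=1.0770
  (v31,v2,v3) [-+-] → (1.89581, -0.488608, -0.1382)–(2.0982, 0, -0.1382)  len=0.5289
  (v31,v3,v28) [--+] → (2.18357, -1.49257, -0.1382)–(1.98117, -1.98117, -0.1382)  len=0.5289
  (v28,v3,v0) [+-+] → (2.18357, -1.49257, -0.1382)–(2.8018, 0, -0.1382)  len=1.6155

Chained into 2 loop(s):
  loop 1: 16 segments, perimeter = 12.8470
  loop 2: 16 segments, perimeter = 17.1552
Total perimeter = 30.002
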